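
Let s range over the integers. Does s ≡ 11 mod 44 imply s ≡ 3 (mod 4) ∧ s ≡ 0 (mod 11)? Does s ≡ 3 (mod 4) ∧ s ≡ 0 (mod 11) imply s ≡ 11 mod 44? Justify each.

(→) Suppose s ≡ 11 (mod 44); write s = 44j + 11. Since 4 ∣ 44, reducing mod 4 gives s ≡ 11 ≡ 3 (mod 4); since 11 ∣ 44, reducing mod 11 gives s ≡ 11 ≡ 0 (mod 11).

(←) Conversely, if s ≡ 3 (mod 4) and s ≡ 0 (mod 11), then by the Chinese remainder theorem s ≡ 11 (mod 44). This is exactly s ≡ 11 (mod 44).

Both directions hold; the statement is true.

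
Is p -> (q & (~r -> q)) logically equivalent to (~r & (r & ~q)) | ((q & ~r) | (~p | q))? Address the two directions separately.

The biconditional holds.

(⟹) Assume the antecedent. If p is true, the antecedent forces (p = T, r = F, q = T) or (p = T, r = T, q = T), and the consequent holds there. If p is false, the consequent reduces to true regardless of the other variables. Either way the consequent holds.

(⟸) Assume the antecedent. If p is true, the antecedent forces (p = T, r = F, q = T) or (p = T, r = T, q = T), and p -> (q & (~r -> q)) holds there. If p is false, p -> (q & (~r -> q)) reduces to true regardless of the other variables. Either way p -> (q & (~r -> q)) holds.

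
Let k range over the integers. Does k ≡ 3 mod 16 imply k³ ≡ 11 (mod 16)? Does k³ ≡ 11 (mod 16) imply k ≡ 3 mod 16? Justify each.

Equivalent; both directions hold.

Forward direction. Suppose k ≡ 3 mod 16. Write k = 16j + 3. Then (16j + 3)³ = 4096j³ + 2304j² + 432j + 27 = 16(256j³ + 144j² + 27j + 1) + 11, so k³ ≡ 11 (mod 16).

Converse. Suppose k³ ≡ 11 (mod 16). The only residue r in {0, …, 15} with r³ ≡ 11 (mod 16) is r = 3, so k ≡ 3 (mod 16).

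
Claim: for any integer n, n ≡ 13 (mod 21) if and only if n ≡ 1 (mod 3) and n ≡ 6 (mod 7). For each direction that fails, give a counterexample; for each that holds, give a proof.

Both directions hold; the statement is true.

[⇐] If n ≡ 1 (mod 3) and n ≡ 6 (mod 7), then by the Chinese remainder theorem n ≡ 13 (mod 21). This is exactly n ≡ 13 (mod 21).

[⇒] Suppose n ≡ 13 (mod 21); write n = 21j + 13. Since 3 ∣ 21, reducing mod 3 gives n ≡ 13 ≡ 1 (mod 3); since 7 ∣ 21, reducing mod 7 gives n ≡ 13 ≡ 6 (mod 7).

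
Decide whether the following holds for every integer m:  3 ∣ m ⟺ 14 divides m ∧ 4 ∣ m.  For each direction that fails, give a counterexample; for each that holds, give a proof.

Neither direction holds.

Forward direction. This fails: take m = 3. Certainly 3 ∣ 3, but 14 ∤ 3.

Converse. This fails: take m = 28. Both 14 ∣ 28 and 4 ∣ 28, yet 28 is not a multiple of 3 (since 28 = 9·3 + 1), so 3 ∤ 28.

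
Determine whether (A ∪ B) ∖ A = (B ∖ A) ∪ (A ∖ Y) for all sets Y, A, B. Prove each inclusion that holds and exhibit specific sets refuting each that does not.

(⟹) Let x ∈ (A ∪ B) ∖ A. Then either x ∈ B and x ∉ Y, A; or x ∈ Y ∩ B and x ∉ A. In each case x ∈ (B ∖ A) ∪ (A ∖ Y), so (A ∪ B) ∖ A ⊆ (B ∖ A) ∪ (A ∖ Y).

(⟸) This inclusion fails. Take Y = ∅, A = {1}, B = ∅; then 1 ∈ (B ∖ A) ∪ (A ∖ Y) but 1 ∉ (A ∪ B) ∖ A.

The sets are not equal: only the forward inclusion holds.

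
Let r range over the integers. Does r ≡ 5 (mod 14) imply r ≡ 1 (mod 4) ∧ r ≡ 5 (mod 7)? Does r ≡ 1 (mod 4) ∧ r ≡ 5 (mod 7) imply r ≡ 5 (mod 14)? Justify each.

Forward direction. This fails: r = 19 gives 19 ≡ 5 (mod 14) but 19 ≡ 3 (mod 4), so the conjunction on the right does not hold.

Converse. If r ≡ 1 (mod 4) and r ≡ 5 (mod 7), then by the Chinese remainder theorem r ≡ 5 (mod 28). Since 5 ≡ 5 (mod 14) and 14 ∣ 28, we get r ≡ 5 (mod 14).

The forward direction fails; the converse holds.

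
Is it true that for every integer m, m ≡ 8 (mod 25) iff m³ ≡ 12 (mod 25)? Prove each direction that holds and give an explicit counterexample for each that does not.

Both directions hold.

(⇒) Suppose m ≡ 8 (mod 25). Write m = 25j + 8. Then (25j + 8)³ = 15625j³ + 15000j² + 4800j + 512 = 25(625j³ + 600j² + 192j + 20) + 12, so m³ ≡ 12 (mod 25).

(⇐) Conversely, suppose m³ ≡ 12 (mod 25). The only residue r in {0, …, 24} with r³ ≡ 12 (mod 25) is r = 8, so m ≡ 8 (mod 25).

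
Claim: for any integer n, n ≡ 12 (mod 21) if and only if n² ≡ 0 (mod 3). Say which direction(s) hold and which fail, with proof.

(⇒) Suppose n ≡ 12 (mod 21). Then n² ≡ 12² = 144 (mod 21), and since 3 ∣ 21, also n² ≡ 0 (mod 3).

(⇐) This fails: take n = 0. Then 0² = 0 ≡ 0 (mod 3), yet 0 ≡ 0 (mod 21), not 12.

The forward direction holds; the converse fails.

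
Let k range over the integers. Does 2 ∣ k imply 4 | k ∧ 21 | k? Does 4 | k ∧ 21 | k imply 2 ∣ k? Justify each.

[⇐] Suppose 4 ∣ k and 21 ∣ k. Any common multiple of 4 and 21 is a multiple of their lcm; here gcd(4, 21) = 1, so lcm(4, 21) = 4·21 = 84, so 84 ∣ k. Since 2 ∣ 84, it follows that 2 ∣ k.

[⇒] This fails: take k = 2. Certainly 2 ∣ 2, but 4 ∤ 2.

Not equivalent: only (⇐) holds.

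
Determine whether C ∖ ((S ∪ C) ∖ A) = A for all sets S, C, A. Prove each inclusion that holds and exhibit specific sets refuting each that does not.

(⊆) holds; (⊇) fails.

(⊆) Let x ∈ C ∖ ((S ∪ C) ∖ A). Then either x ∈ C ∩ A and x ∉ S; or x ∈ S ∩ C ∩ A. In each case x ∈ A, so C ∖ ((S ∪ C) ∖ A) ⊆ A.

(⊇) This inclusion fails. Take S = ∅, C = ∅, A = {1}; then 1 ∈ A but 1 ∉ C ∖ ((S ∪ C) ∖ A).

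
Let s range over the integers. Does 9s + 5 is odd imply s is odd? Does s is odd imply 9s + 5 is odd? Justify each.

(⟹) This fails: s = 4 gives 9s + 5 = 41, which is odd, but 4 is even, not odd.

(⟸) This also fails: s = 5 is odd, but 9s + 5 = 50 is even, not odd.

Both directions fail.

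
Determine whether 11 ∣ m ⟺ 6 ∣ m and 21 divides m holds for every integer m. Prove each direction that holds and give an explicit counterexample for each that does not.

Both directions fail.

Forward direction. This fails: take m = 11. Certainly 11 ∣ 11, but 6 ∤ 11.

Converse. This fails: take m = 42. Both 6 ∣ 42 and 21 ∣ 42, yet 42 is not a multiple of 11 (since 42 = 3·11 + 9), so 11 ∤ 42.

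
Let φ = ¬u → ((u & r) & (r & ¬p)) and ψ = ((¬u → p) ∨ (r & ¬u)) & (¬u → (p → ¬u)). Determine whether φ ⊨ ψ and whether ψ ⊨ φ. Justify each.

(⇒) Assume the antecedent. If r is true, the consequent reduces to true regardless of the other variables. If r is false, the antecedent forces (r = F, u = T, p = F) or (r = F, u = T, p = T), and the consequent holds there. Either way the consequent holds.

(⇐) This fails. Under r = T, u = F, p = F, the left side is false but the right side is true.

Only the forward direction holds.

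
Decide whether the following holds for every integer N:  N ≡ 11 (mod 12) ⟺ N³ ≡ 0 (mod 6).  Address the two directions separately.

Forward direction. This fails: take N = 11. Then 11 ≡ 11 (mod 12), but 11³ = 1331 ≡ 5 (mod 6), not 0.

Converse. This fails: take N = 0. Then 0³ = 0 ≡ 0 (mod 6), yet 0 ≡ 0 (mod 12), not 11.

Both directions fail.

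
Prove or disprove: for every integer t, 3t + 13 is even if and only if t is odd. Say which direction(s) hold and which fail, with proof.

(⟸) Suppose t is odd; write t = 2j + 1. Then 3t + 13 = 3·(2j + 1) + 13 = 2·3j + 16, which is even.

(⟹) Suppose 3t + 13 is even. Since 3 is odd, 3t and t have the same parity, so 3t + 13 ≡ t + 13 (mod 2). As 13 is odd, 3t + 13 is even exactly when t is odd. Thus t is odd.

Both implications hold.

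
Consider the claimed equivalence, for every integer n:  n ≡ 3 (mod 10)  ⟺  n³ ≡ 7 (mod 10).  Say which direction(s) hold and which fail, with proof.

(⇒) Suppose n ≡ 3 (mod 10). Write n = 10j + 3. Then (10j + 3)³ = 1000j³ + 900j² + 270j + 27 = 10(100j³ + 90j² + 27j + 2) + 7, so n³ ≡ 7 (mod 10).

(⇐) For the converse, argue contrapositively. If n ≢ 3 (mod 10), then n is congruent to one of 0, 1, 2, 4, 5, 6, 7, 8, 9 modulo 10, and these give n³ ≡ 0, 1, 8, 4, 5, 6, 3, 2, 9 respectively — never 7.

Both directions hold.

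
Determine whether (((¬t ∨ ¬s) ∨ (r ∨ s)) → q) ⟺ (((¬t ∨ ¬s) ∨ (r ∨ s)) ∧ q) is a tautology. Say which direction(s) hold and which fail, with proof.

The biconditional holds.

[⇐] Assume the antecedent. If q is true, ((¬t ∨ ¬s) ∨ (r ∨ s)) → q reduces to true regardless of the other variables. If q is false, the antecedent cannot hold. Either way ((¬t ∨ ¬s) ∨ (r ∨ s)) → q holds.

[⇒] Assume the antecedent. If q is true, ((¬t ∨ ¬s) ∨ (r ∨ s)) ∧ q reduces to true regardless of the other variables. If q is false, the antecedent cannot hold. Either way ((¬t ∨ ¬s) ∨ (r ∨ s)) ∧ q holds.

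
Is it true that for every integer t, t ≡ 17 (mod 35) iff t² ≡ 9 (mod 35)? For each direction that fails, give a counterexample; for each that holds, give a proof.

(⇒) Suppose t ≡ 17 (mod 35). Write t = 35j + 17. Then (35j + 17)² = 1225j² + 1190j + 289 = 35(35j² + 34j + 8) + 9, so t² ≡ 9 (mod 35).

(⇐) This fails: take t = 3. Then 3² = 9 ≡ 9 (mod 35), yet 3 ≡ 3 (mod 35), not 17.

The forward direction holds; the converse fails.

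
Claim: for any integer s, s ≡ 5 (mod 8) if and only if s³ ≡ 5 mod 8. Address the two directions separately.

The biconditional holds.

(⇒) Suppose s ≡ 5 (mod 8). Write s = 8j + 5. Then (8j + 5)³ = 512j³ + 960j² + 600j + 125 = 8(64j³ + 120j² + 75j + 15) + 5, so s³ ≡ 5 (mod 8).

(⇐) For the converse, argue contrapositively. If s ≢ 5 (mod 8), then s is congruent to one of 0, 1, 2, 3, 4, 6, 7 modulo 8, and these give s³ ≡ 0, 1, 0, 3, 0, 0, 7 respectively — never 5.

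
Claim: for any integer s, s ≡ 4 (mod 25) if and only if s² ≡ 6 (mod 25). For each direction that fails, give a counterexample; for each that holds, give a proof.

Both directions fail.

[⇒] This fails: take s = 4. Then 4 ≡ 4 (mod 25), but 4² = 16 ≡ 16 (mod 25), not 6.

[⇐] This fails: take s = 9. Then 9² = 81 ≡ 6 (mod 25), yet 9 ≡ 9 (mod 25), not 4.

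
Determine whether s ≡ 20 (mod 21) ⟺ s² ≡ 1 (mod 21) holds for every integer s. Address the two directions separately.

[⇒] Suppose s ≡ 20 (mod 21). Write s = 21j + 20. Then (21j + 20)² = 441j² + 840j + 400 = 21(21j² + 40j + 19) + 1, so s² ≡ 1 (mod 21).

[⇐] This fails: take s = 1. Then 1² = 1 ≡ 1 (mod 21), yet 1 ≡ 1 (mod 21), not 20.

(⇒) holds; (⇐) fails.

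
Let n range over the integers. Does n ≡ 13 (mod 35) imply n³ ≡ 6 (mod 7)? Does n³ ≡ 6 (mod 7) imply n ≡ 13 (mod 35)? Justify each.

(⇒) holds; (⇐) fails.

(⟹) Suppose n ≡ 13 (mod 35). Then n³ ≡ 13³ = 2197 (mod 35), and since 7 ∣ 35, also n³ ≡ 6 (mod 7).

(⟸) This fails: take n = 3. Then 3³ = 27 ≡ 6 (mod 7), yet 3 ≡ 3 (mod 35), not 13.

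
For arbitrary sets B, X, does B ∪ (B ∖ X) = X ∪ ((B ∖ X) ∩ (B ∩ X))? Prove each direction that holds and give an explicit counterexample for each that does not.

Neither inclusion holds.

(⊆) This inclusion fails. Take B = {1}, X = ∅; then 1 ∈ B ∪ (B ∖ X) but 1 ∉ X ∪ ((B ∖ X) ∩ (B ∩ X)).

(⊇) This inclusion fails. Take B = ∅, X = {1}; then 1 ∈ X ∪ ((B ∖ X) ∩ (B ∩ X)) but 1 ∉ B ∪ (B ∖ X).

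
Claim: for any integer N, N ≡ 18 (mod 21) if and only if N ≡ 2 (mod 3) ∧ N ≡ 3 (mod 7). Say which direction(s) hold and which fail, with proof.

[⇒] This fails: N = 18 gives 18 ≡ 18 (mod 21) but 18 ≡ 0 (mod 3), so the conjunction on the right does not hold.

[⇐] This fails: N = 17 satisfies both congruences on the right (17 ≡ 2 mod 3 and 17 ≡ 3 mod 7) yet 17 ≡ 17 (mod 21), not 18.

Both directions fail.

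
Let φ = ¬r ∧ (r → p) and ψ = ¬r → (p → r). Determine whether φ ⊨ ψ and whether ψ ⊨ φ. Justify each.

(→) This fails. Under p = T, r = F, the left side is true but the right side is false.

(←) This fails. Under p = F, r = T, the left side is false but the right side is true.

Both directions fail.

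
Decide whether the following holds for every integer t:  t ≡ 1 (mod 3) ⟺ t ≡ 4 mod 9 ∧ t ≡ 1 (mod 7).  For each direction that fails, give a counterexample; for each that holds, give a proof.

(⇒) This fails: t = 1 gives 1 ≡ 1 (mod 3) but 1 ≡ 1 (mod 9), so the conjunction on the right does not hold.

(⇐) Conversely, if t ≡ 4 (mod 9) and t ≡ 1 (mod 7), then by the Chinese remainder theorem t ≡ 22 (mod 63). Since 22 ≡ 1 (mod 3) and 3 ∣ 63, we get t ≡ 1 (mod 3).

The forward direction fails; the converse holds.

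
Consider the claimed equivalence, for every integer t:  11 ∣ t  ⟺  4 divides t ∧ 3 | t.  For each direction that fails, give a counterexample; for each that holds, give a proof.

Neither implication holds.

Forward direction. This fails: take t = 11. Certainly 11 ∣ 11, but 4 ∤ 11.

Converse. This fails: take t = 12. Both 4 ∣ 12 and 3 ∣ 12, yet 12 is not a multiple of 11 (since 12 = 1·11 + 1), so 11 ∤ 12.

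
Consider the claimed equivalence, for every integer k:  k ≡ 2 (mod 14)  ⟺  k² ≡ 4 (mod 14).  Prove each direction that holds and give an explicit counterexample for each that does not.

(←) This fails: take k = 12. Then 12² = 144 ≡ 4 (mod 14), yet 12 ≡ 12 (mod 14), not 2.

(→) Suppose k ≡ 2 (mod 14). Write k = 14j + 2. Then (14j + 2)² = 196j² + 56j + 4 = 14(14j² + 4j) + 4, so k² ≡ 4 (mod 14).

Not equivalent: only (⇒) holds.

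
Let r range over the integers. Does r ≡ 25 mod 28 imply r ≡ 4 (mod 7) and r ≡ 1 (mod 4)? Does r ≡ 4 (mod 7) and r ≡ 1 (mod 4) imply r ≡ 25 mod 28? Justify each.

Both directions hold.

(→) Suppose r ≡ 25 (mod 28); write r = 28j + 25. Since 7 ∣ 28, reducing mod 7 gives r ≡ 25 ≡ 4 (mod 7); since 4 ∣ 28, reducing mod 4 gives r ≡ 25 ≡ 1 (mod 4).

(←) Conversely, if r ≡ 4 (mod 7) and r ≡ 1 (mod 4), then by the Chinese remainder theorem r ≡ 25 (mod 28). This is exactly r ≡ 25 (mod 28).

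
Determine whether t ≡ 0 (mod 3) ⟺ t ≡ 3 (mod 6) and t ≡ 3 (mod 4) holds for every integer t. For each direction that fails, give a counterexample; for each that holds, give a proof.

[⇒] This fails: t = 0 gives 0 ≡ 0 (mod 3) but 0 ≡ 0 (mod 6), so the conjunction on the right does not hold.

[⇐] Conversely, if t ≡ 3 (mod 6) and t ≡ 3 (mod 4), then by the Chinese remainder theorem t ≡ 3 (mod 12). Since 3 ≡ 0 (mod 3) and 3 ∣ 12, we get t ≡ 0 (mod 3).

(⇒) fails; (⇐) holds.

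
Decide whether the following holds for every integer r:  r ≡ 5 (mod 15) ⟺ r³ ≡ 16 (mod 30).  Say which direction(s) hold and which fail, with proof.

[⇒] This fails: take r = 5. Then 5 ≡ 5 (mod 15), but 5³ = 125 ≡ 5 (mod 30), not 16.

[⇐] This fails: take r = 16. Then 16³ = 4096 ≡ 16 (mod 30), yet 16 ≡ 1 (mod 15), not 5.

(⇒) fails and (⇐) fails.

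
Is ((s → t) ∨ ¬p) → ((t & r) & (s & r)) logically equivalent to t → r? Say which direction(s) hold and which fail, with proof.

(⟹) Assume the antecedent. If r is true, t → r reduces to true regardless of the other variables. If r is false, the antecedent forces (r = F, s = T, t = F, p = T), and t → r holds there. Either way t → r holds.

(⟸) This fails. Under r = F, s = F, t = F, p = F, the left side is false but the right side is true.

The forward direction holds; the converse fails.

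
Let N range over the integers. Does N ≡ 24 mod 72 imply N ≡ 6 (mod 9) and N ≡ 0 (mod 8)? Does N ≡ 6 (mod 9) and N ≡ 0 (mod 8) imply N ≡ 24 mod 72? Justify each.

Both implications hold.

(⇒) Suppose N ≡ 24 (mod 72); write N = 72j + 24. Since 9 ∣ 72, reducing mod 9 gives N ≡ 24 ≡ 6 (mod 9); since 8 ∣ 72, reducing mod 8 gives N ≡ 24 ≡ 0 (mod 8).

(⇐) Conversely, if N ≡ 6 (mod 9) and N ≡ 0 (mod 8), then by the Chinese remainder theorem N ≡ 24 (mod 72). This is exactly N ≡ 24 (mod 72).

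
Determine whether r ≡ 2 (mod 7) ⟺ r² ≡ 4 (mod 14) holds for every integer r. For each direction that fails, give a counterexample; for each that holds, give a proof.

(⇒) fails and (⇐) fails.

(⇒) This fails: take r = 9. Then 9 ≡ 2 (mod 7), but 9² = 81 ≡ 11 (mod 14), not 4.

(⇐) This fails: take r = 12. Then 12² = 144 ≡ 4 (mod 14), yet 12 ≡ 5 (mod 7), not 2.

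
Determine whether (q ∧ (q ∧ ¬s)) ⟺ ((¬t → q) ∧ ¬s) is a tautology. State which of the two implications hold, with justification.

Only the forward direction holds.

(⟹) Assume the antecedent. If q is true, the antecedent forces (q = T, s = F, t = F) or (q = T, s = F, t = T), and (¬t → q) ∧ ¬s holds there. If q is false, the antecedent cannot hold. Either way (¬t → q) ∧ ¬s holds.

(⟸) This fails. Under q = F, s = F, t = T, the left side is false but the right side is true.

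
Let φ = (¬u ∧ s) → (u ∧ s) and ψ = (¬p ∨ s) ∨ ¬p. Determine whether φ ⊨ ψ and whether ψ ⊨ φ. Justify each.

(⇒) This fails. Under p = T, s = F, u = F, the left side is true but the right side is false.

(⇐) This fails. Under p = F, s = T, u = F, the left side is false but the right side is true.

Neither implication holds.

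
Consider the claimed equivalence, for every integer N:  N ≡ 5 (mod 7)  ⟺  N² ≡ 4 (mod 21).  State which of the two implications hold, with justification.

Neither direction holds.

(→) This fails: take N = 12. Then 12 ≡ 5 (mod 7), but 12² = 144 ≡ 18 (mod 21), not 4.

(←) This fails: take N = 2. Then 2² = 4 ≡ 4 (mod 21), yet 2 ≡ 2 (mod 7), not 5.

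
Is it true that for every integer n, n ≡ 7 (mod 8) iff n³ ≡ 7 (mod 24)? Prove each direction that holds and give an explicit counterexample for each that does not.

(⇒) This fails: take n = 15. Then 15 ≡ 7 (mod 8), but 15³ = 3375 ≡ 15 (mod 24), not 7.

(⇐) Conversely, the residues r modulo 24 with r³ ≡ 7 (mod 24) are exactly {7}, and each is ≡ 7 (mod 8).

Only the reverse direction holds.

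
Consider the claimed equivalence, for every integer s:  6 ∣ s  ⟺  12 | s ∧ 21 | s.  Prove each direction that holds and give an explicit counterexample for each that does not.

(⇒) fails; (⇐) holds.

(⇒) This fails: take s = 6. Certainly 6 ∣ 6, but 12 ∤ 6.

(⇐) Suppose 12 ∣ s and 21 ∣ s. Any common multiple of 12 and 21 is a multiple of their lcm; here lcm(12, 21) = 12·21/gcd(12, 21) = 252/3 = 84, so 84 ∣ s. Since 6 ∣ 84, it follows that 6 ∣ s.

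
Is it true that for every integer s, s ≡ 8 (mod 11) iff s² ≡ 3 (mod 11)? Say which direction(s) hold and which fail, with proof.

(⟹) This fails: take s = 8. Then 8 ≡ 8 (mod 11), but 8² = 64 ≡ 9 (mod 11), not 3.

(⟸) This fails: take s = 5. Then 5² = 25 ≡ 3 (mod 11), yet 5 ≡ 5 (mod 11), not 8.

Both directions fail.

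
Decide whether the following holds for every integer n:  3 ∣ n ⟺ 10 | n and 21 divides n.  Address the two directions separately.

The forward direction fails; the converse holds.

[⇒] This fails: take n = 3. Certainly 3 ∣ 3, but 10 ∤ 3.

[⇐] Suppose 10 ∣ n and 21 ∣ n. Any common multiple of 10 and 21 is a multiple of their lcm; here gcd(10, 21) = 1, so lcm(10, 21) = 10·21 = 210, so 210 ∣ n. Since 3 ∣ 210, it follows that 3 ∣ n.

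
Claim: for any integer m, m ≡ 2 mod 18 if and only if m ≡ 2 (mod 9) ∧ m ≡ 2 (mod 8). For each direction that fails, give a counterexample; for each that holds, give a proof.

(⇒) fails; (⇐) holds.

(⟹) This fails: m = 56 gives 56 ≡ 2 (mod 18) but 56 ≡ 0 (mod 8), so the conjunction on the right does not hold.

(⟸) Conversely, if m ≡ 2 (mod 9) and m ≡ 2 (mod 8), then by the Chinese remainder theorem m ≡ 2 (mod 72). Since 2 ≡ 2 (mod 18) and 18 ∣ 72, we get m ≡ 2 (mod 18).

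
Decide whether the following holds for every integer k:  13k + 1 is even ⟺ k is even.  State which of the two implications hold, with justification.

(⇒) fails and (⇐) fails.

(⇒) This fails: k = 5 gives 13k + 1 = 66, which is even, but 5 is odd, not even.

(⇐) This also fails: k = 0 is even, but 13k + 1 = 1 is odd, not even.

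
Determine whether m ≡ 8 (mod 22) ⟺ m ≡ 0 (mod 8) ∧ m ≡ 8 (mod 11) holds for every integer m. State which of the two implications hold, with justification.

Only the reverse direction holds.

(⇒) This fails: m = 74 gives 74 ≡ 8 (mod 22) but 74 ≡ 2 (mod 8), so the conjunction on the right does not hold.

(⇐) Conversely, if m ≡ 0 (mod 8) and m ≡ 8 (mod 11), then by the Chinese remainder theorem m ≡ 8 (mod 88). Since 8 ≡ 8 (mod 22) and 22 ∣ 88, we get m ≡ 8 (mod 22).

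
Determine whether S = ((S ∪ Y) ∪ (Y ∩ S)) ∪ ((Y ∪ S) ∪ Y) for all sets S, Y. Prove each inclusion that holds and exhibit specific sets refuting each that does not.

The sets are not equal: only the forward inclusion holds.

(⟸) This inclusion fails. Take S = ∅, Y = {1}; then 1 ∈ ((S ∪ Y) ∪ (Y ∩ S)) ∪ ((Y ∪ S) ∪ Y) but 1 ∉ S.

(⟹) Let x ∈ S. Then either x ∈ S and x ∉ Y; or x ∈ S ∩ Y. In each case x ∈ ((S ∪ Y) ∪ (Y ∩ S)) ∪ ((Y ∪ S) ∪ Y), so S ⊆ ((S ∪ Y) ∪ (Y ∩ S)) ∪ ((Y ∪ S) ∪ Y).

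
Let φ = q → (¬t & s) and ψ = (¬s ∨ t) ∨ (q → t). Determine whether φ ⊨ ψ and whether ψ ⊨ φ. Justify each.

Forward direction. This fails. Under s = T, t = F, q = T, the left side is true but the right side is false.

Converse. This fails. Under s = F, t = F, q = T, the left side is false but the right side is true.

(⇒) fails and (⇐) fails.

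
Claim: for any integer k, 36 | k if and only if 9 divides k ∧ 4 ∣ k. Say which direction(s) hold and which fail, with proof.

[⇒] If 36 ∣ k, write k = 36q. Since 36 = 4·9, k = 9·(4q), so 9 ∣ k; and since 36 = 9·4, k = 4·(9q), so 4 ∣ k.

[⇐] Suppose 9 ∣ k and 4 ∣ k. Any common multiple of 9 and 4 is a multiple of their lcm; here gcd(9, 4) = 1, so lcm(9, 4) = 9·4 = 36, so 36 ∣ k.

Equivalent; both directions hold.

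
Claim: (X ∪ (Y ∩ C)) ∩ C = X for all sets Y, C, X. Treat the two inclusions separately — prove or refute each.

Forward inclusion. This inclusion fails. Take Y = {1}, C = {1}, X = ∅; then 1 ∈ (X ∪ (Y ∩ C)) ∩ C but 1 ∉ X.

Reverse inclusion. This inclusion fails. Take Y = ∅, C = ∅, X = {1}; then 1 ∈ X but 1 ∉ (X ∪ (Y ∩ C)) ∩ C.

(⊆) fails and (⊇) fails.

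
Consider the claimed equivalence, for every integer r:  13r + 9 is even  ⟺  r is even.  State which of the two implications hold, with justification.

Forward direction. This fails: r = 3 gives 13r + 9 = 48, which is even, but 3 is odd, not even.

Converse. This also fails: r = 6 is even, but 13r + 9 = 87 is odd, not even.

Both directions fail.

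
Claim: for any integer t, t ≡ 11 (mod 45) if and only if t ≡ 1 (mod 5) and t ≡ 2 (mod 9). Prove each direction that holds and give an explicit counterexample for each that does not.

The biconditional holds.

(⇒) Suppose t ≡ 11 (mod 45); write t = 45j + 11. Since 5 ∣ 45, reducing mod 5 gives t ≡ 11 ≡ 1 (mod 5); since 9 ∣ 45, reducing mod 9 gives t ≡ 11 ≡ 2 (mod 9).

(⇐) Conversely, if t ≡ 1 (mod 5) and t ≡ 2 (mod 9), then by the Chinese remainder theorem t ≡ 11 (mod 45). This is exactly t ≡ 11 (mod 45).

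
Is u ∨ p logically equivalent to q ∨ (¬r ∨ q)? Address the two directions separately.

(→) This fails. Under q = F, p = T, u = F, r = T, the left side is true but the right side is false.

(←) This fails. Under q = F, p = F, u = F, r = F, the left side is false but the right side is true.

(⇒) fails and (⇐) fails.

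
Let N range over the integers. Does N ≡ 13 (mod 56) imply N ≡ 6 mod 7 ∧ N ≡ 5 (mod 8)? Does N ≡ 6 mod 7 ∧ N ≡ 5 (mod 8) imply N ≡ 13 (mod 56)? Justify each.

Forward direction. Suppose N ≡ 13 (mod 56); write N = 56j + 13. Since 7 ∣ 56, reducing mod 7 gives N ≡ 13 ≡ 6 (mod 7); since 8 ∣ 56, reducing mod 8 gives N ≡ 13 ≡ 5 (mod 8).

Converse. If N ≡ 6 (mod 7) and N ≡ 5 (mod 8), then by the Chinese remainder theorem N ≡ 13 (mod 56). This is exactly N ≡ 13 (mod 56).

Both directions hold; the statement is true.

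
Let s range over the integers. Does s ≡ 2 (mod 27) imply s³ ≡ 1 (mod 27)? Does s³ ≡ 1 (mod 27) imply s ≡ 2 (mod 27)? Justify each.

Forward direction. This fails: take s = 2. Then 2 ≡ 2 (mod 27), but 2³ = 8 ≡ 8 (mod 27), not 1.

Converse. This fails: take s = 1. Then 1³ = 1 ≡ 1 (mod 27), yet 1 ≡ 1 (mod 27), not 2.

(⇒) fails and (⇐) fails.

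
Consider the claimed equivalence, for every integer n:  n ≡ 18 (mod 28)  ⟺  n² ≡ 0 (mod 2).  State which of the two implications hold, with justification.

Not equivalent: only (⇒) holds.

(⟹) Suppose n ≡ 18 (mod 28). Then n² ≡ 18² = 324 (mod 28), and since 2 ∣ 28, also n² ≡ 0 (mod 2).

(⟸) This fails: take n = 0. Then 0² = 0 ≡ 0 (mod 2), yet 0 ≡ 0 (mod 28), not 18.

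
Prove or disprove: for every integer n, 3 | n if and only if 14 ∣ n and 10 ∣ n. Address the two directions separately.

(→) This fails: take n = 3. Certainly 3 ∣ 3, but 14 ∤ 3.

(←) This fails: take n = 70. Both 14 ∣ 70 and 10 ∣ 70, yet 70 is not a multiple of 3 (since 70 = 23·3 + 1), so 3 ∤ 70.

Neither direction holds.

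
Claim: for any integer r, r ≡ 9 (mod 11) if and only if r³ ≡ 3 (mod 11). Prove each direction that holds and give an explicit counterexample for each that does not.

[⇒] Suppose r ≡ 9 (mod 11). Write r = 11j + 9. Then (11j + 9)³ = 1331j³ + 3267j² + 2673j + 729 = 11(121j³ + 297j² + 243j + 66) + 3, so r³ ≡ 3 (mod 11).

[⇐] For the converse, argue contrapositively. If r ≢ 9 (mod 11), then r is congruent to one of 0, 1, 2, 3, 4, 5, 6, 7, 8, 10 modulo 11, and these give r³ ≡ 0, 1, 8, 5, 9, 4, 7, 2, 6, 10 respectively — never 3.

Both directions hold; the statement is true.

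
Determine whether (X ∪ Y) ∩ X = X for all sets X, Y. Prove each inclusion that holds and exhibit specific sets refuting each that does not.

Both inclusions hold.

(⟸) Let x ∈ X. Then either x ∈ X and x ∉ Y; or x ∈ X ∩ Y. In each case x ∈ (X ∪ Y) ∩ X, so X ⊆ (X ∪ Y) ∩ X.

(⟹) Let x ∈ (X ∪ Y) ∩ X. Then either x ∈ X and x ∉ Y; or x ∈ X ∩ Y. In each case x ∈ X, so (X ∪ Y) ∩ X ⊆ X.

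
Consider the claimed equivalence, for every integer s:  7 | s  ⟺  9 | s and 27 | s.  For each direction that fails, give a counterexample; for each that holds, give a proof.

Neither implication holds.

Forward direction. This fails: take s = 7. Certainly 7 ∣ 7, but 9 ∤ 7.

Converse. This fails: take s = 27. Both 9 ∣ 27 and 27 ∣ 27, yet 27 is not a multiple of 7 (since 27 = 3·7 + 6), so 7 ∤ 27.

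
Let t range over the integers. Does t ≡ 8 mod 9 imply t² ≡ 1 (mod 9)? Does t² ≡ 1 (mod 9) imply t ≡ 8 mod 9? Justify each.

Only the forward implication holds.

Forward direction. Suppose t ≡ 8 mod 9. Write t = 9j + 8. Then (9j + 8)² = 81j² + 144j + 64 = 9(9j² + 16j + 7) + 1, so t² ≡ 1 (mod 9).

Converse. This fails: take t = 1. Then 1² = 1 ≡ 1 (mod 9), yet 1 ≡ 1 (mod 9), not 8.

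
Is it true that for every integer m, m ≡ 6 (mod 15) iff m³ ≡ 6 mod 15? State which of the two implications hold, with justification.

Both directions hold.

(←) Suppose m³ ≡ 6 (mod 15). The only residue r in {0, …, 14} with r³ ≡ 6 (mod 15) is r = 6, so m ≡ 6 (mod 15).

(→) Suppose m ≡ 6 (mod 15). Write m = 15j + 6. Then (15j + 6)³ = 3375j³ + 4050j² + 1620j + 216 = 15(225j³ + 270j² + 108j + 14) + 6, so m³ ≡ 6 (mod 15).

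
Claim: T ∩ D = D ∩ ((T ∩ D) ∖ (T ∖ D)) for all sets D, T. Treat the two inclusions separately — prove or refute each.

Both inclusions hold; the sets are equal.

(⟹) Let x ∈ T ∩ D. Then x ∈ D ∩ T, from which x ∈ D ∩ ((T ∩ D) ∖ (T ∖ D)).

(⟸) Let x ∈ D ∩ ((T ∩ D) ∖ (T ∖ D)). Then x ∈ D ∩ T, from which x ∈ T ∩ D.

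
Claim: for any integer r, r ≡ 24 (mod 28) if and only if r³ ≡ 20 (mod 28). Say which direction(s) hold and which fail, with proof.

Not equivalent: only (⇒) holds.

Converse. This fails: take r = 6. Then 6³ = 216 ≡ 20 (mod 28), yet 6 ≡ 6 (mod 28), not 24.

Forward direction. Suppose r ≡ 24 (mod 28). Write r = 28j + 24. Then (28j + 24)³ = 21952j³ + 56448j² + 48384j + 13824 = 28(784j³ + 2016j² + 1728j + 493) + 20, so r³ ≡ 20 (mod 28).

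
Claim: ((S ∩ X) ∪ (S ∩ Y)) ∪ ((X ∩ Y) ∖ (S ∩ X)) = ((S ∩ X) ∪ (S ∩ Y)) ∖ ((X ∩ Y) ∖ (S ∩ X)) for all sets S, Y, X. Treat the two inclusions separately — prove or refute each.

(⟹) This inclusion fails. Take S = ∅, Y = {1}, X = {1}; then 1 ∈ ((S ∩ X) ∪ (S ∩ Y)) ∪ ((X ∩ Y) ∖ (S ∩ X)) but 1 ∉ ((S ∩ X) ∪ (S ∩ Y)) ∖ ((X ∩ Y) ∖ (S ∩ X)).

(⟸) Let x ∈ ((S ∩ X) ∪ (S ∩ Y)) ∖ ((X ∩ Y) ∖ (S ∩ X)). Then either x ∈ S ∩ Y and x ∉ X; or x ∈ S ∩ X and x ∉ Y; or x ∈ S ∩ Y ∩ X. In each case x ∈ ((S ∩ X) ∪ (S ∩ Y)) ∪ ((X ∩ Y) ∖ (S ∩ X)), so ((S ∩ X) ∪ (S ∩ Y)) ∖ ((X ∩ Y) ∖ (S ∩ X)) ⊆ ((S ∩ X) ∪ (S ∩ Y)) ∪ ((X ∩ Y) ∖ (S ∩ X)).

The sets are not equal: only the reverse inclusion holds.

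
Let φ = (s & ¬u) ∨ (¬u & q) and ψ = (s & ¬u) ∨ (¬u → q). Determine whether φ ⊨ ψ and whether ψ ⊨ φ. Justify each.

Only the forward implication holds.

(→) Assume the antecedent. If q is true, (s & ¬u) ∨ (¬u → q) reduces to true regardless of the other variables. If q is false, the antecedent forces (q = F, s = T, u = F), and (s & ¬u) ∨ (¬u → q) holds there. Either way (s & ¬u) ∨ (¬u → q) holds.

(←) This fails. Under q = F, s = F, u = T, the left side is false but the right side is true.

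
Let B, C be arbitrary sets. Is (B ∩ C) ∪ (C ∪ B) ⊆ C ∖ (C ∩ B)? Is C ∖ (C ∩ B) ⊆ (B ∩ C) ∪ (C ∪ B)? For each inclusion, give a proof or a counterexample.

(⊆) This inclusion fails. Take B = {1}, C = ∅; then 1 ∈ (B ∩ C) ∪ (C ∪ B) but 1 ∉ C ∖ (C ∩ B).

(⊇) Let x ∈ C ∖ (C ∩ B). Then x ∈ C and x ∉ B, from which x ∈ (B ∩ C) ∪ (C ∪ B).

Only the reverse inclusion holds.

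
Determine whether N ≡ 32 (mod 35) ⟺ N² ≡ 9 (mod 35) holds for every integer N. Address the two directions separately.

[⇒] Suppose N ≡ 32 (mod 35). Write N = 35j + 32. Then (35j + 32)² = 1225j² + 2240j + 1024 = 35(35j² + 64j + 29) + 9, so N² ≡ 9 (mod 35).

[⇐] This fails: take N = 3. Then 3² = 9 ≡ 9 (mod 35), yet 3 ≡ 3 (mod 35), not 32.

Only the forward direction holds.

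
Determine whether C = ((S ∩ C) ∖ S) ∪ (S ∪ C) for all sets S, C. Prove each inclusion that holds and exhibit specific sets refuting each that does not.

(⊆) Let x ∈ C. Then either x ∈ C and x ∉ S; or x ∈ S ∩ C. In each case x ∈ ((S ∩ C) ∖ S) ∪ (S ∪ C), so C ⊆ ((S ∩ C) ∖ S) ∪ (S ∪ C).

(⊇) This inclusion fails. Take S = {1}, C = ∅; then 1 ∈ ((S ∩ C) ∖ S) ∪ (S ∪ C) but 1 ∉ C.

The sets are not equal: only the forward inclusion holds.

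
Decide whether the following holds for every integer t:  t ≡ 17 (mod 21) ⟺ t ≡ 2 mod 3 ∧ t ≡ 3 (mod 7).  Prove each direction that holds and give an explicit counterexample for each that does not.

(⇒) Suppose t ≡ 17 (mod 21); write t = 21j + 17. Since 3 ∣ 21, reducing mod 3 gives t ≡ 17 ≡ 2 (mod 3); since 7 ∣ 21, reducing mod 7 gives t ≡ 17 ≡ 3 (mod 7).

(⇐) Conversely, if t ≡ 2 (mod 3) and t ≡ 3 (mod 7), then by the Chinese remainder theorem t ≡ 17 (mod 21). This is exactly t ≡ 17 (mod 21).

Equivalent; both directions hold.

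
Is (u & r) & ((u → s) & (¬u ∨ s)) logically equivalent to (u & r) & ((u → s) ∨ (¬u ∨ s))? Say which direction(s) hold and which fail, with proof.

The biconditional holds.

[⇒] Assume the antecedent. If u is true, the antecedent forces (u = T, s = T, r = T), and (u & r) & ((u → s) ∨ (¬u ∨ s)) holds there. If u is false, the antecedent cannot hold. Either way (u & r) & ((u → s) ∨ (¬u ∨ s)) holds.

[⇐] Assume the antecedent. If u is true, the antecedent forces (u = T, s = T, r = T), and (u & r) & ((u → s) & (¬u ∨ s)) holds there. If u is false, the antecedent cannot hold. Either way (u & r) & ((u → s) & (¬u ∨ s)) holds.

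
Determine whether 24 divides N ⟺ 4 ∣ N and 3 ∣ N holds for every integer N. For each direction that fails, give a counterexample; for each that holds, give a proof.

(→) If 24 ∣ N, write N = 24q. Since 24 = 6·4, N = 4·(6q), so 4 ∣ N; and since 24 = 8·3, N = 3·(8q), so 3 ∣ N.

(←) This fails: take N = 12. Both 4 ∣ 12 and 3 ∣ 12, yet 12 is not a multiple of 24 (since 12 = 0·24 + 12), so 24 ∤ 12.

The forward direction holds; the converse fails.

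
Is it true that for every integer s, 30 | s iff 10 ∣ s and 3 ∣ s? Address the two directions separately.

(⇒) If 30 ∣ s, write s = 30q. Since 30 = 3·10, s = 10·(3q), so 10 ∣ s; and since 30 = 10·3, s = 3·(10q), so 3 ∣ s.

(⇐) Suppose 10 ∣ s and 3 ∣ s. Any common multiple of 10 and 3 is a multiple of their lcm; here gcd(10, 3) = 1, so lcm(10, 3) = 10·3 = 30, so 30 ∣ s.

The biconditional holds.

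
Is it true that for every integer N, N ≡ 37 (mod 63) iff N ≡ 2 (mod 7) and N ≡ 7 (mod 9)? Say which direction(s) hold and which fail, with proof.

(→) This fails: N = 37 gives 37 ≡ 37 (mod 63) but 37 ≡ 1 (mod 9), so the conjunction on the right does not hold.

(←) This fails: N = 16 satisfies both congruences on the right (16 ≡ 2 mod 7 and 16 ≡ 7 mod 9) yet 16 ≡ 16 (mod 63), not 37.

Both directions fail.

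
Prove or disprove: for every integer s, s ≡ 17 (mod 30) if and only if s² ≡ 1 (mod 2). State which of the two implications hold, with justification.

Only the forward direction holds.

(⇒) Suppose s ≡ 17 (mod 30). Then s² ≡ 17² = 289 (mod 30), and since 2 ∣ 30, also s² ≡ 1 (mod 2).

(⇐) This fails: take s = 1. Then 1² = 1 ≡ 1 (mod 2), yet 1 ≡ 1 (mod 30), not 17.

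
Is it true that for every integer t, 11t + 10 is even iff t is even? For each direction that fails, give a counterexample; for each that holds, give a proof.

Both directions hold.

Converse. Suppose t is even; write t = 2j. Then 11t + 10 = 11·(2j) + 10 = 2·11j + 10, which is even.

Forward direction. Suppose 11t + 10 is even. Since 11 is odd, 11t and t have the same parity, so 11t + 10 ≡ t + 10 (mod 2). As 10 is even, 11t + 10 is even exactly when t is even. Thus t is even.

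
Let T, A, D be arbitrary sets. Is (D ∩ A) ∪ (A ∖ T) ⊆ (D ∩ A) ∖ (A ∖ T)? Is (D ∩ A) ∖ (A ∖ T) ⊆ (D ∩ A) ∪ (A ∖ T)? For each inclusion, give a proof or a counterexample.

(⊆) This inclusion fails. Take T = ∅, A = {1}, D = ∅; then 1 ∈ (D ∩ A) ∪ (A ∖ T) but 1 ∉ (D ∩ A) ∖ (A ∖ T).

(⊇) Let x ∈ (D ∩ A) ∖ (A ∖ T). Then x ∈ T ∩ A ∩ D, from which x ∈ (D ∩ A) ∪ (A ∖ T).

The sets are not equal: only the reverse inclusion holds.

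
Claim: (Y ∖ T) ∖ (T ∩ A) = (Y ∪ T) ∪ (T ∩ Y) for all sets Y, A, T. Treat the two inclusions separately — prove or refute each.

(⟹) Let x ∈ (Y ∖ T) ∖ (T ∩ A). Then either x ∈ Y and x ∉ A, T; or x ∈ Y ∩ A and x ∉ T. In each case x ∈ (Y ∪ T) ∪ (T ∩ Y), so (Y ∖ T) ∖ (T ∩ A) ⊆ (Y ∪ T) ∪ (T ∩ Y).

(⟸) This inclusion fails. Take Y = ∅, A = ∅, T = {1}; then 1 ∈ (Y ∪ T) ∪ (T ∩ Y) but 1 ∉ (Y ∖ T) ∖ (T ∩ A).

(⊆) holds; (⊇) fails.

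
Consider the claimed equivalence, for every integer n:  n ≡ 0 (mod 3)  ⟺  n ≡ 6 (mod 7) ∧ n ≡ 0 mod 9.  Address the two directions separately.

(⇐) If n ≡ 6 (mod 7) and n ≡ 0 (mod 9), then by the Chinese remainder theorem n ≡ 27 (mod 63). Since 27 ≡ 0 (mod 3) and 3 ∣ 63, we get n ≡ 0 (mod 3).

(⇒) This fails: n = 0 gives 0 ≡ 0 (mod 3) but 0 ≡ 0 (mod 7), so the conjunction on the right does not hold.

Not equivalent: only (⇐) holds.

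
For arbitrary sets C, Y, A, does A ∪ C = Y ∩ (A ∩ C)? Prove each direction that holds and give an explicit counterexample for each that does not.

The sets are not equal: only the reverse inclusion holds.

Forward inclusion. This inclusion fails. Take C = {1}, Y = ∅, A = ∅; then 1 ∈ A ∪ C but 1 ∉ Y ∩ (A ∩ C).

Reverse inclusion. Let x ∈ Y ∩ (A ∩ C). Then x ∈ C ∩ Y ∩ A, from which x ∈ A ∪ C.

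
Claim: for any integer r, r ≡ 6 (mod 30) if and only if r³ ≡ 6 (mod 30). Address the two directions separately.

Equivalent; both directions hold.

(⇐) Suppose r³ ≡ 6 (mod 30). The only residue r in {0, …, 29} with r³ ≡ 6 (mod 30) is r = 6, so r ≡ 6 (mod 30).

(⇒) Suppose r ≡ 6 (mod 30). Write r = 30j + 6. Then (30j + 6)³ = 27000j³ + 16200j² + 3240j + 216 = 30(900j³ + 540j² + 108j + 7) + 6, so r³ ≡ 6 (mod 30).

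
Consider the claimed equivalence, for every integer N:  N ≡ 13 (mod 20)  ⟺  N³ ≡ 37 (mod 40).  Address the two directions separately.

Only the reverse direction holds.

(⇒) This fails: take N = 33. Then 33 ≡ 13 (mod 20), but 33³ = 35937 ≡ 17 (mod 40), not 37.

(⇐) Conversely, the residues r modulo 40 with r³ ≡ 37 (mod 40) are exactly {13}, and each is ≡ 13 (mod 20).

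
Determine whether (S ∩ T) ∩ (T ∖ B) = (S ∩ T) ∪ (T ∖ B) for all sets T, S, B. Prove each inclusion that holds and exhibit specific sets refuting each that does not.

(⊆) holds; (⊇) fails.

(⊆) Let x ∈ (S ∩ T) ∩ (T ∖ B). Then x ∈ T ∩ S and x ∉ B, from which x ∈ (S ∩ T) ∪ (T ∖ B).

(⊇) This inclusion fails. Take T = {1}, S = ∅, B = ∅; then 1 ∈ (S ∩ T) ∪ (T ∖ B) but 1 ∉ (S ∩ T) ∩ (T ∖ B).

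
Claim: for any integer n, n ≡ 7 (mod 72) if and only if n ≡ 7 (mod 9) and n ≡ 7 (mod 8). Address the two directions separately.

Converse. If n ≡ 7 (mod 9) and n ≡ 7 (mod 8), then by the Chinese remainder theorem n ≡ 7 (mod 72). This is exactly n ≡ 7 (mod 72).

Forward direction. Suppose n ≡ 7 (mod 72); write n = 72j + 7. Since 9 ∣ 72, reducing mod 9 gives n ≡ 7 (mod 9); since 8 ∣ 72, reducing mod 8 gives n ≡ 7 (mod 8).

Equivalent; both directions hold.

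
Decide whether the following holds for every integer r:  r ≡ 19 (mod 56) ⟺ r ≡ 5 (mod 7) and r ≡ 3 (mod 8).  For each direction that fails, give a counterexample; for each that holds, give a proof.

Equivalent; both directions hold.

Forward direction. Suppose r ≡ 19 (mod 56); write r = 56j + 19. Since 7 ∣ 56, reducing mod 7 gives r ≡ 19 ≡ 5 (mod 7); since 8 ∣ 56, reducing mod 8 gives r ≡ 19 ≡ 3 (mod 8).

Converse. If r ≡ 5 (mod 7) and r ≡ 3 (mod 8), then by the Chinese remainder theorem r ≡ 19 (mod 56). This is exactly r ≡ 19 (mod 56).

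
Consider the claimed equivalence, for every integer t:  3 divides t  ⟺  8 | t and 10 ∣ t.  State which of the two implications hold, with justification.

Both directions fail.

Forward direction. This fails: take t = 3. Certainly 3 ∣ 3, but 8 ∤ 3.

Converse. This fails: take t = 40. Both 8 ∣ 40 and 10 ∣ 40, yet 40 is not a multiple of 3 (since 40 = 13·3 + 1), so 3 ∤ 40.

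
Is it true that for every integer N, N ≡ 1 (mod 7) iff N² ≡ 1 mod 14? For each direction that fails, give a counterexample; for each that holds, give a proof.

Neither implication holds.

(⟹) This fails: take N = 8. Then 8 ≡ 1 (mod 7), but 8² = 64 ≡ 8 (mod 14), not 1.

(⟸) This fails: take N = 13. Then 13² = 169 ≡ 1 (mod 14), yet 13 ≡ 6 (mod 7), not 1.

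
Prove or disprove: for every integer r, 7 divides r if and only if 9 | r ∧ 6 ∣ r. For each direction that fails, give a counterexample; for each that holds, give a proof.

Neither implication holds.

Forward direction. This fails: take r = 7. Certainly 7 ∣ 7, but 9 ∤ 7.

Converse. This fails: take r = 18. Both 9 ∣ 18 and 6 ∣ 18, yet 18 is not a multiple of 7 (since 18 = 2·7 + 4), so 7 ∤ 18.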